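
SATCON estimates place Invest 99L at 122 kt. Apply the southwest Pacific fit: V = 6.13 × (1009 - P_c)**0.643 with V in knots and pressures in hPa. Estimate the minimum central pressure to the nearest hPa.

ΔP = (V / 6.13)^(1/0.643) = (122/6.13)^1.555.
122/6.13 = 19.902; 19.902^1.555 ≈ 104.73 hPa.
P_c = 1009 − 104.73 = 904.27 ≈ 904 hPa.

904 hPa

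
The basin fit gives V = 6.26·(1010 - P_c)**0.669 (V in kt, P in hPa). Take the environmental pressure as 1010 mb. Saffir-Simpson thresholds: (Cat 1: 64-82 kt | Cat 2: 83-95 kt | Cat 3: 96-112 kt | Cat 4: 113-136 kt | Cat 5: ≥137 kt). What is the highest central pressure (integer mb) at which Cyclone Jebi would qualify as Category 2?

Category 2 begins at V = 83 kt.
Required ΔP = (83/6.26)^(1/0.669) = 13.259^1.495 ≈ 47.63 mb.
P_c ≤ 1010 − 47.63 = 962.37, so the highest integer P_c is 962 mb.

962 mb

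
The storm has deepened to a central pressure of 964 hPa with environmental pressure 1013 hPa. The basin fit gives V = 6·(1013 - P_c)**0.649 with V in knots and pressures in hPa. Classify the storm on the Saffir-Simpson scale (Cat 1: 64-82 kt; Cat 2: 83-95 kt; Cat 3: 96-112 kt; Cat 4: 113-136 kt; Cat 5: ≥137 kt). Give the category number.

ΔP = 1013 − 964 = 49 hPa.
V ≈ 6 × 49^0.649 = 6 × 12.50 ≈ 75 kt.
75 kt falls in the Category 1 band.

1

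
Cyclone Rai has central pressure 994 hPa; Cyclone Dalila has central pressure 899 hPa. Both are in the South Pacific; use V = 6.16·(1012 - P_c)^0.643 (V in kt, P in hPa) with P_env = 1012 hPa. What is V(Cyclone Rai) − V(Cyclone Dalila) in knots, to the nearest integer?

Cyclone Rai: ΔP = 18; V ≈ 6.16 × 18^0.643 ≈ 39.51 kt.
Cyclone Dalila: ΔP = 113; V ≈ 6.16 × 113^0.643 ≈ 128.74 kt.
Difference ≈ 39.51 − 128.74 = -89.23 → -89 kt.

-89 kt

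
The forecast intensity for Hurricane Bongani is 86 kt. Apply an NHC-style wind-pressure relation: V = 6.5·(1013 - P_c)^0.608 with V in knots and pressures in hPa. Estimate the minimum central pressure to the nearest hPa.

ΔP = (V / 6.5)^(1/0.608) = (86/6.5)^1.645.
86/6.5 = 13.231; 13.231^1.645 ≈ 69.94 hPa.
P_c = 1013 − 69.94 = 943.06 ≈ 943 hPa.

943 hPa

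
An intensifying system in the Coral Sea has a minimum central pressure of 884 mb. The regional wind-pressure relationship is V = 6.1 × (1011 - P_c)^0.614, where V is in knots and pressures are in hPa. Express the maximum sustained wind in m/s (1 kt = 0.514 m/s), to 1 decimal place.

ΔP = 1011 − 884 = 127 mb.
V ≈ 6.1 × 127^0.614 = 6.1 × 19.577 ≈ 119.417 kt.
119.417 × 0.514 ≈ 61.38 m/s → 61.4 m/s.

61.4 m/s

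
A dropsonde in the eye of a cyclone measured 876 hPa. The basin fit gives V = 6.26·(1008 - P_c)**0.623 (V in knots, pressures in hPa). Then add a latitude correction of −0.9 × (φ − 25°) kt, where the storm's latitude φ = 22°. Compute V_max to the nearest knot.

ΔP = 1008 − 876 = 132 hPa.
132^0.623 ≈ 20.947.
V ≈ 6.26 × 20.947 ≈ 131.1 kt.
Latitude correction: −0.9 × (22 − 25) = 2.7 kt.
Corrected V ≈ 133.8 kt → 134 kt.

134 kt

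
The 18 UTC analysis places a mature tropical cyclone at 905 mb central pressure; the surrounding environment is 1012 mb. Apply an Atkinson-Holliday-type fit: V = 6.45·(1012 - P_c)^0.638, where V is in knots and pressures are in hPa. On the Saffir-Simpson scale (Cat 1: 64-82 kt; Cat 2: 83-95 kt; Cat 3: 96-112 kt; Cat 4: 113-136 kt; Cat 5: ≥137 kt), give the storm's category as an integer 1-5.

ΔP = 1012 − 905 = 107 mb.
V ≈ 6.45 × 107^0.638 = 6.45 × 19.71 ≈ 127 kt.
127 kt falls in the Category 4 band.

4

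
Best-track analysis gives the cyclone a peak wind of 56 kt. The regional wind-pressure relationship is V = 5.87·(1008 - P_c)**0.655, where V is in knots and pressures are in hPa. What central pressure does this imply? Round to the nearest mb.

ΔP = (V / 5.87)^(1/0.655) = (56/5.87)^1.527.
56/5.87 = 9.540; 9.540^1.527 ≈ 31.30 mb.
P_c = 1008 − 31.30 = 976.70 ≈ 977 mb.

977 mb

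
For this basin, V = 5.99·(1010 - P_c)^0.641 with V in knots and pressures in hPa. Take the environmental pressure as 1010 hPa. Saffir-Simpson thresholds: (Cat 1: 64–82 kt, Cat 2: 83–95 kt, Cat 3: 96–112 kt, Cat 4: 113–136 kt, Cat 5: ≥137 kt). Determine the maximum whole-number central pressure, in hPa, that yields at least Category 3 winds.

934 hPa

Category 3 begins at V = 96 kt.
Required ΔP = (96/5.99)^(1/0.641) = 16.027^1.560 ≈ 75.79 hPa.
P_c ≤ 1010 − 75.79 = 934.21, so the highest integer P_c is 934 hPa.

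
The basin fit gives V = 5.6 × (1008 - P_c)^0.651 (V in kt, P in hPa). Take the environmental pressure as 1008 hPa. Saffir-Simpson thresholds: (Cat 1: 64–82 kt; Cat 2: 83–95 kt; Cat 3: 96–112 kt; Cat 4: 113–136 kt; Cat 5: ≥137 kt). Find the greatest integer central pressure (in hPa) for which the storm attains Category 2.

Category 2 begins at V = 83 kt.
Required ΔP = (83/5.6)^(1/0.651) = 14.821^1.536 ≈ 62.89 hPa.
P_c ≤ 1008 − 62.89 = 945.11, so the highest integer P_c is 945 hPa.

945 hPa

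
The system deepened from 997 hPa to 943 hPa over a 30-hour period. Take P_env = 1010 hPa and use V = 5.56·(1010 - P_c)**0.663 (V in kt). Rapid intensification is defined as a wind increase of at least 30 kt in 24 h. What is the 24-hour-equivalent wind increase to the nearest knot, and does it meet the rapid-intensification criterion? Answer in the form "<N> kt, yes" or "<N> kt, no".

48 kt, yes

V₁: ΔP = 13, V ≈ 5.56 × 13^0.663 ≈ 30.45 kt.
V₂: ΔP = 67, V ≈ 5.56 × 67^0.663 ≈ 90.32 kt.
ΔV over 30 h = 59.87 kt → 24 h equivalent = 59.87 × 24/30 ≈ 47.90 kt.
48 kt ≥ 30 kt ⇒ rapid intensification.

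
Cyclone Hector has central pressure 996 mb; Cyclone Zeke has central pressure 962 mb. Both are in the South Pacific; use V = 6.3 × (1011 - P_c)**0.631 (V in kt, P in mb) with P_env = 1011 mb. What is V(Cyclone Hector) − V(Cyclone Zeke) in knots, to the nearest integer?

Cyclone Hector: ΔP = 15; V ≈ 6.3 × 15^0.631 ≈ 34.79 kt.
Cyclone Zeke: ΔP = 49; V ≈ 6.3 × 49^0.631 ≈ 73.43 kt.
Difference ≈ 34.79 − 73.43 = -38.64 → -39 kt.

-39 kt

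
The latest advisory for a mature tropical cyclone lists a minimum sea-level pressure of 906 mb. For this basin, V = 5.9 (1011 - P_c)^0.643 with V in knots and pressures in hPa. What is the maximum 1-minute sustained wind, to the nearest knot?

118 kt

ΔP = 1011 − 906 = 105 mb.
105^0.643 ≈ 19.935.
V ≈ 5.9 × 19.935 ≈ 117.6 kt.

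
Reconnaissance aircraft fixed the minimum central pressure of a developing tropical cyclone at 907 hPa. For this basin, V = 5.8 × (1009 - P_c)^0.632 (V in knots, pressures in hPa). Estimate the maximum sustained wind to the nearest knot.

ΔP = 1009 − 907 = 102 hPa.
102^0.632 ≈ 18.597.
V ≈ 5.8 × 18.597 ≈ 107.9 kt.

108 kt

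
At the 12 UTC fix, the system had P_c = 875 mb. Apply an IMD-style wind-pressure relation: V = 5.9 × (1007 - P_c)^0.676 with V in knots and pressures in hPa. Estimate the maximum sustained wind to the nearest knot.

ΔP = 1007 − 875 = 132 mb.
132^0.676 ≈ 27.134.
V ≈ 5.9 × 27.134 ≈ 160.1 kt.

160 kt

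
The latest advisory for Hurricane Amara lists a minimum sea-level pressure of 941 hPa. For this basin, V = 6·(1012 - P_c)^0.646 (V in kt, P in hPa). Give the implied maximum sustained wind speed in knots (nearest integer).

94 kt

ΔP = 1012 − 941 = 71 hPa.
71^0.646 ≈ 15.700.
V ≈ 6 × 15.700 ≈ 94.2 kt.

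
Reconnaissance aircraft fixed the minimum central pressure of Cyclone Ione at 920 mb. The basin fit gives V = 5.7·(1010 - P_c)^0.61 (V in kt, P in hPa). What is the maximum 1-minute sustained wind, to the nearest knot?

ΔP = 1010 − 920 = 90 mb.
90^0.61 ≈ 15.563.
V ≈ 5.7 × 15.563 ≈ 88.7 kt.

89 kt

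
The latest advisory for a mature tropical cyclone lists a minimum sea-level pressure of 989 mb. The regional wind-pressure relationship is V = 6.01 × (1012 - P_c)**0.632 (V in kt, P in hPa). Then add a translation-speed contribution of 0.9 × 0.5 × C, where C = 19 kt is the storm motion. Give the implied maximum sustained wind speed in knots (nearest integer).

ΔP = 1012 − 989 = 23 mb.
23^0.632 ≈ 7.255.
V ≈ 6.01 × 7.255 ≈ 43.6 kt.
Translation term: 0.9 × 0.5 × 19 = 8.55 kt.
Corrected V ≈ 52.15 kt → 52 kt.

52 kt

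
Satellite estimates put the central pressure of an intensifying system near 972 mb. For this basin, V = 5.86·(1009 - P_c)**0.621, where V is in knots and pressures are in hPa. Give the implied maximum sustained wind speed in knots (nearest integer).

55 kt

ΔP = 1009 − 972 = 37 mb.
37^0.621 ≈ 9.416.
V ≈ 5.86 × 9.416 ≈ 55.2 kt.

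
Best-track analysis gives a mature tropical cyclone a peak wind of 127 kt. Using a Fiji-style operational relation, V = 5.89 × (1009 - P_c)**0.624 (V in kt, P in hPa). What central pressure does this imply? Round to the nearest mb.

872 mb

ΔP = (V / 5.89)^(1/0.624) = (127/5.89)^1.603.
127/5.89 = 21.562; 21.562^1.603 ≈ 137.19 mb.
P_c = 1009 − 137.19 = 871.81 ≈ 872 mb.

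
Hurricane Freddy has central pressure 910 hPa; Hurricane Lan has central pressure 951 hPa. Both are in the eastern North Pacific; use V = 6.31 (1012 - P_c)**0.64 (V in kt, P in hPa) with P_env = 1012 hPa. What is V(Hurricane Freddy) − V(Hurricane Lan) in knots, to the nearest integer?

Hurricane Freddy: ΔP = 102; V ≈ 6.31 × 102^0.64 ≈ 121.77 kt.
Hurricane Lan: ΔP = 61; V ≈ 6.31 × 61^0.64 ≈ 87.63 kt.
Difference ≈ 121.77 − 87.63 = 34.14 → 34 kt.

34 kt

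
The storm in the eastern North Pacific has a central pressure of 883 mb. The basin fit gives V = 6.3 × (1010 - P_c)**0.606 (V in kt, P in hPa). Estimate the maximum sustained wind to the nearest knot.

119 kt

ΔP = 1010 − 883 = 127 mb.
127^0.606 ≈ 18.832.
V ≈ 6.3 × 18.832 ≈ 118.6 kt.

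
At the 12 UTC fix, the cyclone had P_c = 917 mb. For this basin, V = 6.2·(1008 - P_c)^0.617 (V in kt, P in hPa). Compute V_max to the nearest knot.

100 kt

ΔP = 1008 − 917 = 91 mb.
91^0.617 ≈ 16.171.
V ≈ 6.2 × 16.171 ≈ 100.3 kt.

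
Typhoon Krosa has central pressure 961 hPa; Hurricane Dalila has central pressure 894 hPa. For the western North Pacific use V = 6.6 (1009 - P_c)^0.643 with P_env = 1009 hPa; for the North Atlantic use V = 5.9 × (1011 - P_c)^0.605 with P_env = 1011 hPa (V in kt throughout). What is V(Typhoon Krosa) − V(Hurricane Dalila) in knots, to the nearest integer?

Typhoon Krosa: ΔP = 48; V ≈ 6.6 × 48^0.643 ≈ 79.54 kt.
Hurricane Dalila: ΔP = 117; V ≈ 5.9 × 117^0.605 ≈ 105.22 kt.
Difference ≈ 79.54 − 105.22 = -25.68 → -26 kt.

-26 kt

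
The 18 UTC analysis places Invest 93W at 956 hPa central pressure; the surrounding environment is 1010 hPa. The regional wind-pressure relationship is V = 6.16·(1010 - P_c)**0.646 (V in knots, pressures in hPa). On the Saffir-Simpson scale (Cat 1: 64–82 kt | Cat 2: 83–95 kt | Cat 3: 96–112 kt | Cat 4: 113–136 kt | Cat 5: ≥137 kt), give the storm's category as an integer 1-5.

1

ΔP = 1010 − 956 = 54 hPa.
V ≈ 6.16 × 54^0.646 = 6.16 × 13.16 ≈ 81 kt.
81 kt falls in the Category 1 band.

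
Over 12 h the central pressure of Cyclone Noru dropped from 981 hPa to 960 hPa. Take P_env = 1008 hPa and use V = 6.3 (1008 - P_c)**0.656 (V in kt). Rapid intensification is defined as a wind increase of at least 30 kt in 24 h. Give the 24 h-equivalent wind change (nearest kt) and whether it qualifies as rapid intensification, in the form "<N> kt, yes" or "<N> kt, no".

V₁: ΔP = 27, V ≈ 6.3 × 27^0.656 ≈ 54.74 kt.
V₂: ΔP = 48, V ≈ 6.3 × 48^0.656 ≈ 79.84 kt.
ΔV over 12 h = 25.10 kt → 24 h equivalent = 25.10 × 24/12 ≈ 50.20 kt.
50 kt ≥ 30 kt ⇒ rapid intensification.

50 kt, yes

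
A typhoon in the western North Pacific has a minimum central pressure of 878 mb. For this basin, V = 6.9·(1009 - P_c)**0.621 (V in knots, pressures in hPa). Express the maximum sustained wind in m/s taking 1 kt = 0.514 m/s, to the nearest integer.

ΔP = 1009 − 878 = 131 mb.
V ≈ 6.9 × 131^0.621 = 6.9 × 20.646 ≈ 142.454 kt.
142.454 × 0.514 ≈ 73.22 m/s → 73 m/s.

73 m/s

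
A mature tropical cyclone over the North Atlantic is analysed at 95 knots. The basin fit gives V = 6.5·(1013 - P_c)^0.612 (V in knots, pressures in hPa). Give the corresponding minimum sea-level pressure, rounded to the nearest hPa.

933 hPa

ΔP = (V / 6.5)^(1/0.612) = (95/6.5)^1.634.
95/6.5 = 14.615; 14.615^1.634 ≈ 80.04 hPa.
P_c = 1013 − 80.04 = 932.96 ≈ 933 hPa.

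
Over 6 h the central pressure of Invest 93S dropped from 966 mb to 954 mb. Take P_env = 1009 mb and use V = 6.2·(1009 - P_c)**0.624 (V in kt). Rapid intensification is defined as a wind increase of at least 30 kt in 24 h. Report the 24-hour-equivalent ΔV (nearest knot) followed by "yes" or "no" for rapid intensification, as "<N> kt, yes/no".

V₁: ΔP = 43, V ≈ 6.2 × 43^0.624 ≈ 64.82 kt.
V₂: ΔP = 55, V ≈ 6.2 × 55^0.624 ≈ 75.57 kt.
ΔV over 6 h = 10.75 kt → 24 h equivalent = 10.75 × 24/6 ≈ 43.00 kt.
43 kt ≥ 30 kt ⇒ rapid intensification.

43 kt, yes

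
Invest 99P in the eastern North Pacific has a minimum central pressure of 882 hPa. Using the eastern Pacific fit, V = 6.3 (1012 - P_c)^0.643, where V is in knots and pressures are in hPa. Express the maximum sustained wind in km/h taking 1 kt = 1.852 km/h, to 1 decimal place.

266.8 km/h

ΔP = 1012 − 882 = 130 hPa.
V ≈ 6.3 × 130^0.643 = 6.3 × 22.870 ≈ 144.081 kt.
144.081 × 1.852 ≈ 266.84 km/h → 266.8 km/h.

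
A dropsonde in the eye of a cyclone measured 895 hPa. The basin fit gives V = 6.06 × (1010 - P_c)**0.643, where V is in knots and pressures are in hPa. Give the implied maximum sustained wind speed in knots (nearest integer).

128 kt

ΔP = 1010 − 895 = 115 hPa.
115^0.643 ≈ 21.136.
V ≈ 6.06 × 21.136 ≈ 128.1 kt.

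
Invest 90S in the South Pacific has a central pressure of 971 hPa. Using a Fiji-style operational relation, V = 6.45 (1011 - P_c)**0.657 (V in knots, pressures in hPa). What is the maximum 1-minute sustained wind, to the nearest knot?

73 kt

ΔP = 1011 − 971 = 40 hPa.
40^0.657 ≈ 11.286.
V ≈ 6.45 × 11.286 ≈ 72.8 kt.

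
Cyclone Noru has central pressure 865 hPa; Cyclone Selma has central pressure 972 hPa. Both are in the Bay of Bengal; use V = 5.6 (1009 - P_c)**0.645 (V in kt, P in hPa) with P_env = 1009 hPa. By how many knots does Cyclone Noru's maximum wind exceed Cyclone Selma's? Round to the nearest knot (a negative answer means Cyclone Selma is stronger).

Cyclone Noru: ΔP = 144; V ≈ 5.6 × 144^0.645 ≈ 138.14 kt.
Cyclone Selma: ΔP = 37; V ≈ 5.6 × 37^0.645 ≈ 57.50 kt.
Difference ≈ 138.14 − 57.50 = 80.64 → 81 kt.

81 kt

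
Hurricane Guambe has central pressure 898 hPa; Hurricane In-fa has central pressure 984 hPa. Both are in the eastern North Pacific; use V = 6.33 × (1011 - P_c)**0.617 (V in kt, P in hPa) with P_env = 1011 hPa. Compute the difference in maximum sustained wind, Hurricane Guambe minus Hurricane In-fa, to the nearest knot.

69 kt

Hurricane Guambe: ΔP = 113; V ≈ 6.33 × 113^0.617 ≈ 116.99 kt.
Hurricane In-fa: ΔP = 27; V ≈ 6.33 × 27^0.617 ≈ 48.37 kt.
Difference ≈ 116.99 − 48.37 = 68.62 → 69 kt.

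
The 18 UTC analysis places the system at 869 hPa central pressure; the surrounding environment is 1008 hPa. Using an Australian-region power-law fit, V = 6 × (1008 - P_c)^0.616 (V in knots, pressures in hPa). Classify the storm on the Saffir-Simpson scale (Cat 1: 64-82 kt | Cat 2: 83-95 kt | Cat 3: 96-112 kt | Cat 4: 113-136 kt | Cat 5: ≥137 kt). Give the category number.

4

ΔP = 1008 − 869 = 139 hPa.
V ≈ 6 × 139^0.616 = 6 × 20.90 ≈ 125 kt.
125 kt falls in the Category 4 band.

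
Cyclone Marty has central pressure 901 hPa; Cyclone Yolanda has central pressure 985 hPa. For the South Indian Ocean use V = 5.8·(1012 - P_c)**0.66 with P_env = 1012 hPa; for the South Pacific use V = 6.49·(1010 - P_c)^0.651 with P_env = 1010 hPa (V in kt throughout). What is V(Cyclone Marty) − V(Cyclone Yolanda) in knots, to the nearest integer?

Cyclone Marty: ΔP = 111; V ≈ 5.8 × 111^0.66 ≈ 129.82 kt.
Cyclone Yolanda: ΔP = 25; V ≈ 6.49 × 25^0.651 ≈ 52.76 kt.
Difference ≈ 129.82 − 52.76 = 77.06 → 77 kt.

77 kt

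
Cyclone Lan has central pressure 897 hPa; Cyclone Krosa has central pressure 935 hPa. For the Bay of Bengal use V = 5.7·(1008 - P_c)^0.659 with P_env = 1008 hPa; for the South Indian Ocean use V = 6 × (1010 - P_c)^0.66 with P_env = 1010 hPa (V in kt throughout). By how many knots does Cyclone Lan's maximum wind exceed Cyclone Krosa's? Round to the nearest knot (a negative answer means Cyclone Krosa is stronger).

Cyclone Lan: ΔP = 111; V ≈ 5.7 × 111^0.659 ≈ 126.98 kt.
Cyclone Krosa: ΔP = 75; V ≈ 6 × 75^0.66 ≈ 103.68 kt.
Difference ≈ 126.98 − 103.68 = 23.30 → 23 kt.

23 kt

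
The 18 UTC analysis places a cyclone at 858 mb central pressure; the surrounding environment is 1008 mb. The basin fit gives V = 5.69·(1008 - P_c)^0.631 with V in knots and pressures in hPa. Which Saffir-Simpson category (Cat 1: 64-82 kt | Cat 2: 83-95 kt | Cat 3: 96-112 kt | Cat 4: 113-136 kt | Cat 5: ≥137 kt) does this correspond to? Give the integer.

4

ΔP = 1008 − 858 = 150 mb.
V ≈ 5.69 × 150^0.631 = 5.69 × 23.61 ≈ 134 kt.
134 kt falls in the Category 4 band.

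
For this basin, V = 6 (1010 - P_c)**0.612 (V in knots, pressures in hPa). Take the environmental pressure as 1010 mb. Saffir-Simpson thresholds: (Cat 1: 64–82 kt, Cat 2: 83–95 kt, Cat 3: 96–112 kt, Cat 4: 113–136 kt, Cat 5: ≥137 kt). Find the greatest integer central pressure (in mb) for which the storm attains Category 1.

Category 1 begins at V = 64 kt.
Required ΔP = (64/6)^(1/0.612) = 10.667^1.634 ≈ 47.84 mb.
P_c ≤ 1010 − 47.84 = 962.16, so the highest integer P_c is 962 mb.

962 mb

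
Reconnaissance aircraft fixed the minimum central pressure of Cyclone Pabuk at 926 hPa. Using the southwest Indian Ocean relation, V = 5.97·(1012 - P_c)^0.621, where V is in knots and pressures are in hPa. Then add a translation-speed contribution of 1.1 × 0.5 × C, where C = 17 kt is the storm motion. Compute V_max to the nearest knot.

104 kt

ΔP = 1012 − 926 = 86 hPa.
86^0.621 ≈ 15.897.
V ≈ 5.97 × 15.897 ≈ 94.9 kt.
Translation term: 1.1 × 0.5 × 17 = 9.35 kt.
Corrected V ≈ 104.25 kt → 104 kt.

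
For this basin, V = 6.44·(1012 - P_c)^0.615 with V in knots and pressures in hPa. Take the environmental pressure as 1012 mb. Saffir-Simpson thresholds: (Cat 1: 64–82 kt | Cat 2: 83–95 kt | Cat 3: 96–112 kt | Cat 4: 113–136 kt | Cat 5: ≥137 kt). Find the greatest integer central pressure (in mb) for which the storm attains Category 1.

Category 1 begins at V = 64 kt.
Required ΔP = (64/6.44)^(1/0.615) = 9.938^1.626 ≈ 41.84 mb.
P_c ≤ 1012 − 41.84 = 970.16, so the highest integer P_c is 970 mb.

970 mb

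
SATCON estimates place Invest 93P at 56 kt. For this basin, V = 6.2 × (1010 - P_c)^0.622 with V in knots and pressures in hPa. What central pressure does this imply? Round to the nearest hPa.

976 hPa

ΔP = (V / 6.2)^(1/0.622) = (56/6.2)^1.608.
56/6.2 = 9.032; 9.032^1.608 ≈ 34.41 hPa.
P_c = 1010 − 34.41 = 975.59 ≈ 976 hPa.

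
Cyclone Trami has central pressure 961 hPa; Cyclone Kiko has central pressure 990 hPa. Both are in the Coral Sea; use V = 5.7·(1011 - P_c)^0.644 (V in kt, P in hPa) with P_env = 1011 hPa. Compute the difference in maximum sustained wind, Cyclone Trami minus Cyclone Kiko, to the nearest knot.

30 kt

Cyclone Trami: ΔP = 50; V ≈ 5.7 × 50^0.644 ≈ 70.80 kt.
Cyclone Kiko: ΔP = 21; V ≈ 5.7 × 21^0.644 ≈ 40.49 kt.
Difference ≈ 70.80 − 40.49 = 30.31 → 30 kt.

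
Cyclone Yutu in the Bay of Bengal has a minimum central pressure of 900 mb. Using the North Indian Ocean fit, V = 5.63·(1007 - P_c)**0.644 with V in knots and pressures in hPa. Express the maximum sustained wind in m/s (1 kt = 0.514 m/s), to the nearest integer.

59 m/s

ΔP = 1007 − 900 = 107 mb.
V ≈ 5.63 × 107^0.644 = 5.63 × 20.273 ≈ 114.138 kt.
114.138 × 0.514 ≈ 58.67 m/s → 59 m/s.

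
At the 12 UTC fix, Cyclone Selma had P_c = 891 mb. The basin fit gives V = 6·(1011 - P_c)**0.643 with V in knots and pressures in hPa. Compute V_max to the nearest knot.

130 kt

ΔP = 1011 − 891 = 120 mb.
120^0.643 ≈ 21.723.
V ≈ 6 × 21.723 ≈ 130.3 kt.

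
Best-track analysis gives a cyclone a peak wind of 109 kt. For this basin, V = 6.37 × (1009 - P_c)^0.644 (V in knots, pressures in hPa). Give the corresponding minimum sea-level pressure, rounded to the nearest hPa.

ΔP = (V / 6.37)^(1/0.644) = (109/6.37)^1.553.
109/6.37 = 17.111; 17.111^1.553 ≈ 82.23 hPa.
P_c = 1009 − 82.23 = 926.77 ≈ 927 hPa.

927 hPa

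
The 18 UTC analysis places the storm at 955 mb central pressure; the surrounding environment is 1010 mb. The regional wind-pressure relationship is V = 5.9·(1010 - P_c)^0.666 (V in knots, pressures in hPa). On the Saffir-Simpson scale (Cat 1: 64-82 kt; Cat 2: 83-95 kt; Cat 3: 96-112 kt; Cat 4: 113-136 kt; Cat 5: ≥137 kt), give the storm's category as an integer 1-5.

2

ΔP = 1010 − 955 = 55 mb.
V ≈ 5.9 × 55^0.666 = 5.9 × 14.42 ≈ 85 kt.
85 kt falls in the Category 2 band.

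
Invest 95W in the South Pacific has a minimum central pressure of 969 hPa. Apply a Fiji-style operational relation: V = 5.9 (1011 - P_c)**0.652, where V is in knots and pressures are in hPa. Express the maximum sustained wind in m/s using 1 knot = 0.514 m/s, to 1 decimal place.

ΔP = 1011 − 969 = 42 hPa.
V ≈ 5.9 × 42^0.652 = 5.9 × 11.438 ≈ 67.486 kt.
67.486 × 0.514 ≈ 34.69 m/s → 34.7 m/s.

34.7 m/s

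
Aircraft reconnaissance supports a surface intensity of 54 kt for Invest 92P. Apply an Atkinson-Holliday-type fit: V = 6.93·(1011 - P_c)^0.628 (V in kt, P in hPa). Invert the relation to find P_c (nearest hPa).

ΔP = (V / 6.93)^(1/0.628) = (54/6.93)^1.592.
54/6.93 = 7.792; 7.792^1.592 ≈ 26.29 hPa.
P_c = 1011 − 26.29 = 984.71 ≈ 985 hPa.

985 hPa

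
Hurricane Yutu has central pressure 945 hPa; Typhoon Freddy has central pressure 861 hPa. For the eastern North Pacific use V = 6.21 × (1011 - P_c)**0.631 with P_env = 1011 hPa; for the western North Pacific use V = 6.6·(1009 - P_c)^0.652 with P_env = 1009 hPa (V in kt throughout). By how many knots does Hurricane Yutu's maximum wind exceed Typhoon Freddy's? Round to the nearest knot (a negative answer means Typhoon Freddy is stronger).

-84 kt

Hurricane Yutu: ΔP = 66; V ≈ 6.21 × 66^0.631 ≈ 87.34 kt.
Typhoon Freddy: ΔP = 148; V ≈ 6.6 × 148^0.652 ≈ 171.61 kt.
Difference ≈ 87.34 − 171.61 = -84.27 → -84 kt.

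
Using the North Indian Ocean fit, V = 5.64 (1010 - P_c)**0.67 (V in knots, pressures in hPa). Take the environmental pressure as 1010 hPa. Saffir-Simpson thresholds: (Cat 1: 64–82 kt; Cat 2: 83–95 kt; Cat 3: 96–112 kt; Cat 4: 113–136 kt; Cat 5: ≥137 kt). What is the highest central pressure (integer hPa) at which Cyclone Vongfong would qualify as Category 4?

922 hPa

Category 4 begins at V = 113 kt.
Required ΔP = (113/5.64)^(1/0.67) = 20.035^1.493 ≈ 87.70 hPa.
P_c ≤ 1010 − 87.70 = 922.30, so the highest integer P_c is 922 hPa.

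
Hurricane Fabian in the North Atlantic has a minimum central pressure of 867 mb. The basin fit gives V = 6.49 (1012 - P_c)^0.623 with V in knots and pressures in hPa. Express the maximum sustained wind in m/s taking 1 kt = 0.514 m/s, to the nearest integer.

ΔP = 1012 − 867 = 145 mb.
V ≈ 6.49 × 145^0.623 = 6.49 × 22.209 ≈ 144.137 kt.
144.137 × 0.514 ≈ 74.09 m/s → 74 m/s.

74 m/s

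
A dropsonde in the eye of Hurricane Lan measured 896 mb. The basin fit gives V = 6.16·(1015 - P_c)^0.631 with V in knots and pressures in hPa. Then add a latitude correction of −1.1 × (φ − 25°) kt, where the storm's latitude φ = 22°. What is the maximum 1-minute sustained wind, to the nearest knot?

ΔP = 1015 − 896 = 119 mb.
119^0.631 ≈ 20.402.
V ≈ 6.16 × 20.402 ≈ 125.7 kt.
Latitude correction: −1.1 × (22 − 25) = 3.3 kt.
Corrected V ≈ 129 kt → 129 kt.

129 kt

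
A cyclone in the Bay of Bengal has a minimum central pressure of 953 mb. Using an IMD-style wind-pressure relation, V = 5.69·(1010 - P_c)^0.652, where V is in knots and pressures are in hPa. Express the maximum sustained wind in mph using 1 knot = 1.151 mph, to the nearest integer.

91 mph

ΔP = 1010 − 953 = 57 mb.
V ≈ 5.69 × 57^0.652 = 5.69 × 13.958 ≈ 79.422 kt.
79.422 × 1.151 ≈ 91.42 mph → 91 mph.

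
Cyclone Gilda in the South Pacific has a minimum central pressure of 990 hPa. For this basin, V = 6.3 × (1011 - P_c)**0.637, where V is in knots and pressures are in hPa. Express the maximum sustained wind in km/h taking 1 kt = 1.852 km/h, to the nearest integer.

81 km/h

ΔP = 1011 − 990 = 21 hPa.
V ≈ 6.3 × 21^0.637 = 6.3 × 6.954 ≈ 43.812 kt.
43.812 × 1.852 ≈ 81.14 km/h → 81 km/h.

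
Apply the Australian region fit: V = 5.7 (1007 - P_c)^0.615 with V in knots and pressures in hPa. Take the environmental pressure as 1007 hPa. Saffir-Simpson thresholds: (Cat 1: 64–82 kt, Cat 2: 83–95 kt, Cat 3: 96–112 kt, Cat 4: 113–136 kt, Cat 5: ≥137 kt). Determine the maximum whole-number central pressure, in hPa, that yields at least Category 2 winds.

Category 2 begins at V = 83 kt.
Required ΔP = (83/5.7)^(1/0.615) = 14.561^1.626 ≈ 77.87 hPa.
P_c ≤ 1007 − 77.87 = 929.13, so the highest integer P_c is 929 hPa.

929 hPa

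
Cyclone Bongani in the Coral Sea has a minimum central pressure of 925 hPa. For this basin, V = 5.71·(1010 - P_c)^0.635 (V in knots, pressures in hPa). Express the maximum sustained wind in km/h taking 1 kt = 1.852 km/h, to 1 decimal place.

177.6 km/h

ΔP = 1010 − 925 = 85 hPa.
V ≈ 5.71 × 85^0.635 = 5.71 × 16.795 ≈ 95.900 kt.
95.900 × 1.852 ≈ 177.61 km/h → 177.6 km/h.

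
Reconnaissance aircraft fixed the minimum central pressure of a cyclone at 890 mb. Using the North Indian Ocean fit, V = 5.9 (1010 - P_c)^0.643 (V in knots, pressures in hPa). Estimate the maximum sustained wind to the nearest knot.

ΔP = 1010 − 890 = 120 mb.
120^0.643 ≈ 21.723.
V ≈ 5.9 × 21.723 ≈ 128.2 kt.

128 kt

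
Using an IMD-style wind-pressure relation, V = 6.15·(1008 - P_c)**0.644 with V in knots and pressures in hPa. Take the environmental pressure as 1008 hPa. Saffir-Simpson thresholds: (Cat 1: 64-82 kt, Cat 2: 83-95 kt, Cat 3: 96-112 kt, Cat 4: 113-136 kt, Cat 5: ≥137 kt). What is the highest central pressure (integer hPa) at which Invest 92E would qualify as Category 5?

Category 5 begins at V = 137 kt.
Required ΔP = (137/6.15)^(1/0.644) = 22.276^1.553 ≈ 123.86 hPa.
P_c ≤ 1008 − 123.86 = 884.14, so the highest integer P_c is 884 hPa.

884 hPa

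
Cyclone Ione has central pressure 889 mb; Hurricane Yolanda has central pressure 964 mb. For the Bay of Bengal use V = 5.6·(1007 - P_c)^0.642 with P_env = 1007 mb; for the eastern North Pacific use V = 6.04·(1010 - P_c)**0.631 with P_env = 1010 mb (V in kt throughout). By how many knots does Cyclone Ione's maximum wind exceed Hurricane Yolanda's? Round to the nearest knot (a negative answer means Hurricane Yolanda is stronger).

52 kt

Cyclone Ione: ΔP = 118; V ≈ 5.6 × 118^0.642 ≈ 119.77 kt.
Hurricane Yolanda: ΔP = 46; V ≈ 6.04 × 46^0.631 ≈ 67.65 kt.
Difference ≈ 119.77 − 67.65 = 52.12 → 52 kt.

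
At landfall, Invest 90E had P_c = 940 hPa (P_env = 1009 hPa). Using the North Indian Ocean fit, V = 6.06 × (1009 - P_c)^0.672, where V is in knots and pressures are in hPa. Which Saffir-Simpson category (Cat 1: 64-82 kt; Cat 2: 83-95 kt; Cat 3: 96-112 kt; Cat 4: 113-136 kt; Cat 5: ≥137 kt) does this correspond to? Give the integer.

3

ΔP = 1009 − 940 = 69 hPa.
V ≈ 6.06 × 69^0.672 = 6.06 × 17.21 ≈ 104 kt.
104 kt falls in the Category 3 band.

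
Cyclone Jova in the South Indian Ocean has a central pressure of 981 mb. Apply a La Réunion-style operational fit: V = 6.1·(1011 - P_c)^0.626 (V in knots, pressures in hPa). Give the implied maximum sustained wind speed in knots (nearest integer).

ΔP = 1011 − 981 = 30 mb.
30^0.626 ≈ 8.408.
V ≈ 6.1 × 8.408 ≈ 51.3 kt.

51 kt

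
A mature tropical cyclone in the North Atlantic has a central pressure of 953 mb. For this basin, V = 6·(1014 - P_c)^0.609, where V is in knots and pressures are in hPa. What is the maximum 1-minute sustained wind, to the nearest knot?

73 kt

ΔP = 1014 − 953 = 61 mb.
61^0.609 ≈ 12.225.
V ≈ 6 × 12.225 ≈ 73.4 kt.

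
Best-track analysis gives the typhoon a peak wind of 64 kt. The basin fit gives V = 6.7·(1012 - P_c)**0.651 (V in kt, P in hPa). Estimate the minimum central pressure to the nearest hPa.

ΔP = (V / 6.7)^(1/0.651) = (64/6.7)^1.536.
64/6.7 = 9.552; 9.552^1.536 ≈ 32.03 hPa.
P_c = 1012 − 32.03 = 979.97 ≈ 980 hPa.

980 hPa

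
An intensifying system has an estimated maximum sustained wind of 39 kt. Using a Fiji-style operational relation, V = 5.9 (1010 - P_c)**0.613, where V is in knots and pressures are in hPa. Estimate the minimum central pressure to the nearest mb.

988 mb

ΔP = (V / 5.9)^(1/0.613) = (39/5.9)^1.631.
39/5.9 = 6.610; 6.610^1.631 ≈ 21.78 mb.
P_c = 1010 − 21.78 = 988.22 ≈ 988 mb.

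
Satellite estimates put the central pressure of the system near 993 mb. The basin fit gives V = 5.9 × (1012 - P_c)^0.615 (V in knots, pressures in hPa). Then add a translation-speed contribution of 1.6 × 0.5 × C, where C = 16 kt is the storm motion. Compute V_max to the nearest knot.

ΔP = 1012 − 993 = 19 mb.
19^0.615 ≈ 6.116.
V ≈ 5.9 × 6.116 ≈ 36.1 kt.
Translation term: 1.6 × 0.5 × 16 = 12.8 kt.
Corrected V ≈ 48.9 kt → 49 kt.

49 kt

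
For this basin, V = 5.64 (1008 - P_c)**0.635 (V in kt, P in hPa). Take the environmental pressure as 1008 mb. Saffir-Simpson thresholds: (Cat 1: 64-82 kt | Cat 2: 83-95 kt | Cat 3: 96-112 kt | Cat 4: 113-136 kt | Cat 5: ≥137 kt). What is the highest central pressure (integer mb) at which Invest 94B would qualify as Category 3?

Category 3 begins at V = 96 kt.
Required ΔP = (96/5.64)^(1/0.635) = 17.021^1.575 ≈ 86.81 mb.
P_c ≤ 1008 − 86.81 = 921.19, so the highest integer P_c is 921 mb.

921 mb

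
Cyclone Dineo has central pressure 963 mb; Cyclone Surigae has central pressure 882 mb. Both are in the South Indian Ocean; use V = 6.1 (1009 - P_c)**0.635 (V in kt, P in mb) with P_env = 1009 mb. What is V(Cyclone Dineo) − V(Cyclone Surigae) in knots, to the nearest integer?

-63 kt

Cyclone Dineo: ΔP = 46; V ≈ 6.1 × 46^0.635 ≈ 69.37 kt.
Cyclone Surigae: ΔP = 127; V ≈ 6.1 × 127^0.635 ≈ 132.20 kt.
Difference ≈ 69.37 − 132.20 = -62.83 → -63 kt.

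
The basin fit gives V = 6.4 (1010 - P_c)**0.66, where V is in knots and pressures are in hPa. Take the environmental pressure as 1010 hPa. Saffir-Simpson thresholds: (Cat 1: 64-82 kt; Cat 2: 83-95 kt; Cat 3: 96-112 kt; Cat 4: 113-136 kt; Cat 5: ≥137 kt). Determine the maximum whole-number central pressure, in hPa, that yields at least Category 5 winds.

Category 5 begins at V = 137 kt.
Required ΔP = (137/6.4)^(1/0.66) = 21.406^1.515 ≈ 103.75 hPa.
P_c ≤ 1010 − 103.75 = 906.25, so the highest integer P_c is 906 hPa.

906 hPa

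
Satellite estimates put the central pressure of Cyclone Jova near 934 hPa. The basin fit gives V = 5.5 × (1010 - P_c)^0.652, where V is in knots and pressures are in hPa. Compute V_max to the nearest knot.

93 kt

ΔP = 1010 − 934 = 76 hPa.
76^0.652 ≈ 16.838.
V ≈ 5.5 × 16.838 ≈ 92.6 kt.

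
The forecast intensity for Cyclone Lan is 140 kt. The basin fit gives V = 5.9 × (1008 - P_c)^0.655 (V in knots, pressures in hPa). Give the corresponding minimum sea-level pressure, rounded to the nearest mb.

ΔP = (V / 5.9)^(1/0.655) = (140/5.9)^1.527.
140/5.9 = 23.729; 23.729^1.527 ≈ 125.79 mb.
P_c = 1008 − 125.79 = 882.21 ≈ 882 mb.

882 mb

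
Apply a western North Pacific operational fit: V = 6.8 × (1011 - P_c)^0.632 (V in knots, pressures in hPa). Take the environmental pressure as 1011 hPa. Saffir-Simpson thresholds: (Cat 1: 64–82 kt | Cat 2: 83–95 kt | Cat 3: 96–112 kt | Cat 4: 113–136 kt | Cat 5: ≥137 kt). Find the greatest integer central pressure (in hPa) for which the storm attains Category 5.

895 hPa

Category 5 begins at V = 137 kt.
Required ΔP = (137/6.8)^(1/0.632) = 20.147^1.582 ≈ 115.78 hPa.
P_c ≤ 1011 − 115.78 = 895.22, so the highest integer P_c is 895 hPa.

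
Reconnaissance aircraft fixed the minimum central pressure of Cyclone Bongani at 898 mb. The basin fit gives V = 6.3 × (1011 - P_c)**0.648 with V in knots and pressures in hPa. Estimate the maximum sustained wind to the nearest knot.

135 kt

ΔP = 1011 − 898 = 113 mb.
113^0.648 ≈ 21.399.
V ≈ 6.3 × 21.399 ≈ 134.8 kt.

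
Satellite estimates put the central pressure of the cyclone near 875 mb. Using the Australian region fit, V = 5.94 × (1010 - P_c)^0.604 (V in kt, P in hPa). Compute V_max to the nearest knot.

115 kt

ΔP = 1010 − 875 = 135 mb.
135^0.604 ≈ 19.352.
V ≈ 5.94 × 19.352 ≈ 114.9 kt.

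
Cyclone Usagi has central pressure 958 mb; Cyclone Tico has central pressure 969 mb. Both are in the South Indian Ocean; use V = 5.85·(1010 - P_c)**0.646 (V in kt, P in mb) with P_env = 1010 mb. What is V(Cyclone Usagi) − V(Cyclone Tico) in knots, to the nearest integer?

11 kt

Cyclone Usagi: ΔP = 52; V ≈ 5.85 × 52^0.646 ≈ 75.11 kt.
Cyclone Tico: ΔP = 41; V ≈ 5.85 × 41^0.646 ≈ 64.42 kt.
Difference ≈ 75.11 − 64.42 = 10.69 → 11 kt.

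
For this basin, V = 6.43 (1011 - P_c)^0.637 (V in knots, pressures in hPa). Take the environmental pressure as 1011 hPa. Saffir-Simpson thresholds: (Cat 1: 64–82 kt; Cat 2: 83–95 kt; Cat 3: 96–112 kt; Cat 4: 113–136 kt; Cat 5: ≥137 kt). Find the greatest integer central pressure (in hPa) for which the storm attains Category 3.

941 hPa

Category 3 begins at V = 96 kt.
Required ΔP = (96/6.43)^(1/0.637) = 14.930^1.570 ≈ 69.68 hPa.
P_c ≤ 1011 − 69.68 = 941.32, so the highest integer P_c is 941 hPa.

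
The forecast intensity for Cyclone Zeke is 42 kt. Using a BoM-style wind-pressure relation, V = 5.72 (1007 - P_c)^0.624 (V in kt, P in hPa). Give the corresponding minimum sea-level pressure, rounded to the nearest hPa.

ΔP = (V / 5.72)^(1/0.624) = (42/5.72)^1.603.
42/5.72 = 7.343; 7.343^1.603 ≈ 24.41 hPa.
P_c = 1007 − 24.41 = 982.59 ≈ 983 hPa.

983 hPa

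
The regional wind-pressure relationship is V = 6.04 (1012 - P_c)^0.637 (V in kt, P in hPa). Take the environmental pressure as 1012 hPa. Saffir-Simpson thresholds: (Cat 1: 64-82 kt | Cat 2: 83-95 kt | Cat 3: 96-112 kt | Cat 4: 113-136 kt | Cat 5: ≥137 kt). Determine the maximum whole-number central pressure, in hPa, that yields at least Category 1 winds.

Category 1 begins at V = 64 kt.
Required ΔP = (64/6.04)^(1/0.637) = 10.596^1.570 ≈ 40.68 hPa.
P_c ≤ 1012 − 40.68 = 971.32, so the highest integer P_c is 971 hPa.

971 hPa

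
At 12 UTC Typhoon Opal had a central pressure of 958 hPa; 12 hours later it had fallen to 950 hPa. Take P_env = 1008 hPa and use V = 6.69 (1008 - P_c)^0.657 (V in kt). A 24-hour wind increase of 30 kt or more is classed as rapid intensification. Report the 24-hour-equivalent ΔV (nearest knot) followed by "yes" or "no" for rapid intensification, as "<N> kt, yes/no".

18 kt, no

V₁: ΔP = 50, V ≈ 6.69 × 50^0.657 ≈ 87.43 kt.
V₂: ΔP = 58, V ≈ 6.69 × 58^0.657 ≈ 96.38 kt.
ΔV over 12 h = 8.95 kt → 24 h equivalent = 8.95 × 24/12 ≈ 17.90 kt.
18 kt < 30 kt ⇒ not rapid intensification.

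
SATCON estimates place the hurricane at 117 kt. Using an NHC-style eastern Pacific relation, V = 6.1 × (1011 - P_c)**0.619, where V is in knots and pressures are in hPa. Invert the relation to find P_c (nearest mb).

ΔP = (V / 6.1)^(1/0.619) = (117/6.1)^1.616.
117/6.1 = 19.180; 19.180^1.616 ≈ 118.16 mb.
P_c = 1011 − 118.16 = 892.84 ≈ 893 mb.

893 mb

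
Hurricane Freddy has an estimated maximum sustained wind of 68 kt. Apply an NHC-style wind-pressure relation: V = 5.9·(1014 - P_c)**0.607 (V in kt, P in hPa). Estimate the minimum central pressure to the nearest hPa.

958 hPa

ΔP = (V / 5.9)^(1/0.607) = (68/5.9)^1.647.
68/5.9 = 11.525; 11.525^1.647 ≈ 56.11 hPa.
P_c = 1014 − 56.11 = 957.89 ≈ 958 hPa.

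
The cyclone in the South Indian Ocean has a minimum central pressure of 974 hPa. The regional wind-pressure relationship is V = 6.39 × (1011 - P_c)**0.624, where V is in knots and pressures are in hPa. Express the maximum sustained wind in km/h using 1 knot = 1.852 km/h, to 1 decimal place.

112.6 km/h

ΔP = 1011 − 974 = 37 hPa.
V ≈ 6.39 × 37^0.624 = 6.39 × 9.518 ≈ 60.822 kt.
60.822 × 1.852 ≈ 112.64 km/h → 112.6 km/h.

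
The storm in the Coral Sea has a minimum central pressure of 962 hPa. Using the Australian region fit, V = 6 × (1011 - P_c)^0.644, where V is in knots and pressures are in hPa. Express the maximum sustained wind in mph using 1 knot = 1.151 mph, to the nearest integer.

85 mph

ΔP = 1011 − 962 = 49 hPa.
V ≈ 6 × 49^0.644 = 6 × 12.260 ≈ 73.559 kt.
73.559 × 1.151 ≈ 84.67 mph → 85 mph.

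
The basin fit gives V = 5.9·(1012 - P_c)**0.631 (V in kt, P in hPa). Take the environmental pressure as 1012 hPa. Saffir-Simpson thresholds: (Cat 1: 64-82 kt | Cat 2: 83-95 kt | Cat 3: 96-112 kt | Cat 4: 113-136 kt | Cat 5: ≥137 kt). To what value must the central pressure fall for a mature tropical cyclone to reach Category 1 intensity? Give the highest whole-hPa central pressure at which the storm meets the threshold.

968 hPa

Category 1 begins at V = 64 kt.
Required ΔP = (64/5.9)^(1/0.631) = 10.847^1.585 ≈ 43.73 hPa.
P_c ≤ 1012 − 43.73 = 968.27, so the highest integer P_c is 968 hPa.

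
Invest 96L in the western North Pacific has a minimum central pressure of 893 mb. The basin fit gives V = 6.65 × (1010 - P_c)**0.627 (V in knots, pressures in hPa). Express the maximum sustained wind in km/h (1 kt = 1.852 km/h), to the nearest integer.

244 km/h

ΔP = 1010 − 893 = 117 mb.
V ≈ 6.65 × 117^0.627 = 6.65 × 19.804 ≈ 131.696 kt.
131.696 × 1.852 ≈ 243.90 km/h → 244 km/h.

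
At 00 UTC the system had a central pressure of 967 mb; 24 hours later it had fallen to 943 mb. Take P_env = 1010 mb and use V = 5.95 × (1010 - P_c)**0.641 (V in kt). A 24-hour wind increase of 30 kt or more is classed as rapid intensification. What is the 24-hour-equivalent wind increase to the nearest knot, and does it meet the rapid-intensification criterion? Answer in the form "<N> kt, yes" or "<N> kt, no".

22 kt, no

V₁: ΔP = 43, V ≈ 5.95 × 43^0.641 ≈ 66.31 kt.
V₂: ΔP = 67, V ≈ 5.95 × 67^0.641 ≈ 88.11 kt.
ΔV over 24 h = 21.80 kt → 24 h equivalent = 21.80 × 24/24 ≈ 21.80 kt.
22 kt < 30 kt ⇒ not rapid intensification.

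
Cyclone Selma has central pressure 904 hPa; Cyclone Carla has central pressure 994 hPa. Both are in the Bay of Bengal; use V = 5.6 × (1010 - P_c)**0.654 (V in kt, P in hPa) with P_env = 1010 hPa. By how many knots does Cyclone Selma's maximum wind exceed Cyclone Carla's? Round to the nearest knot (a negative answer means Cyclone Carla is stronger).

84 kt

Cyclone Selma: ΔP = 106; V ≈ 5.6 × 106^0.654 ≈ 118.23 kt.
Cyclone Carla: ΔP = 16; V ≈ 5.6 × 16^0.654 ≈ 34.33 kt.
Difference ≈ 118.23 − 34.33 = 83.90 → 84 kt.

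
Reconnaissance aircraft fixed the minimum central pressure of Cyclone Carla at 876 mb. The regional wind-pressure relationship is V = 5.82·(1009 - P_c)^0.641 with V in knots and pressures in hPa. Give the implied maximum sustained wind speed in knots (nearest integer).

ΔP = 1009 − 876 = 133 mb.
133^0.641 ≈ 22.982.
V ≈ 5.82 × 22.982 ≈ 133.8 kt.

134 kt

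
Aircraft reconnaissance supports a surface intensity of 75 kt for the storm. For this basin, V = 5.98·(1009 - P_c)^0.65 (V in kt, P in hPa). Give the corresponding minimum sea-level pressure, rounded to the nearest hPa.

ΔP = (V / 5.98)^(1/0.65) = (75/5.98)^1.538.
75/5.98 = 12.542; 12.542^1.538 ≈ 48.95 hPa.
P_c = 1009 − 48.95 = 960.05 ≈ 960 hPa.

960 hPa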